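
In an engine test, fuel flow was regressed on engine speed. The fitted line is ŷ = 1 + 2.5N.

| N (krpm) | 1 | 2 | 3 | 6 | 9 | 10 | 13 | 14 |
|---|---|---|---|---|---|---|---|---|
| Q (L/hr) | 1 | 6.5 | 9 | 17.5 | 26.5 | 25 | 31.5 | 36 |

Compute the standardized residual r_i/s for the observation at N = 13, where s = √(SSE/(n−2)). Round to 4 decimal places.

-1.0215

N=1: ŷ = 1 + 2.5·1 = 3.5; r = 1 − 3.5 = -2.5
N=2: ŷ = 1 + 2.5·2 = 6; r = 6.5 − 6 = 0.5
N=3: ŷ = 1 + 2.5·3 = 8.5; r = 9 − 8.5 = 0.5
N=6: ŷ = 1 + 2.5·6 = 16; r = 17.5 − 16 = 1.5
N=9: ŷ = 1 + 2.5·9 = 23.5; r = 26.5 − 23.5 = 3
N=10: ŷ = 1 + 2.5·10 = 26; r = 25 − 26 = -1
N=13: ŷ = 1 + 2.5·13 = 33.5; r = 31.5 − 33.5 = -2
N=14: ŷ = 1 + 2.5·14 = 36; r = 36 − 36 = 0
SSE = 6.25 + 0.25 + 0.25 + 2.25 + 9 + 1 + 4 + 0 = 23
s = √(23/6) = 1.95789
r/s = -2 / 1.95789 = -1.0215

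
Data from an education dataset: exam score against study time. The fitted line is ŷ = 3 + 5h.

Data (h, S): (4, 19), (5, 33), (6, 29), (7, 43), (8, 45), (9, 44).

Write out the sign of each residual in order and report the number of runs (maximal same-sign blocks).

h=4: ŷ = 3 + 5·4 = 23; e = 19 − 23 = -4
h=5: ŷ = 3 + 5·5 = 28; e = 33 − 28 = 5
h=6: ŷ = 3 + 5·6 = 33; e = 29 − 33 = -4
h=7: ŷ = 3 + 5·7 = 38; e = 43 − 38 = 5
h=8: ŷ = 3 + 5·8 = 43; e = 45 − 43 = 2
h=9: ŷ = 3 + 5·9 = 48; e = 44 − 48 = -4
Signs: − + − + + −
Runs: −×1, +×1, −×1, +×2, −×1 → 5

5 runs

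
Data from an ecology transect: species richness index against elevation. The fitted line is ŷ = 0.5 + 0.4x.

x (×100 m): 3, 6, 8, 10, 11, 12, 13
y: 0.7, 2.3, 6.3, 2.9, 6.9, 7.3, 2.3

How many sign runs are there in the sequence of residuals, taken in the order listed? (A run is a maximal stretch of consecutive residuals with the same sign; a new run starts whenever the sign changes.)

x=3: ŷ = 0.5 + 0.4·3 = 1.7; r = 0.7 − 1.7 = -1
x=6: ŷ = 0.5 + 0.4·6 = 2.9; r = 2.3 − 2.9 = -0.6
x=8: ŷ = 0.5 + 0.4·8 = 3.7; r = 6.3 − 3.7 = 2.6
x=10: ŷ = 0.5 + 0.4·10 = 4.5; r = 2.9 − 4.5 = -1.6
x=11: ŷ = 0.5 + 0.4·11 = 4.9; r = 6.9 − 4.9 = 2
x=12: ŷ = 0.5 + 0.4·12 = 5.3; r = 7.3 − 5.3 = 2
x=13: ŷ = 0.5 + 0.4·13 = 5.7; r = 2.3 − 5.7 = -3.4
Signs: − − + − + + −
Runs: −×2, +×1, −×1, +×2, −×1 → 5

5 runs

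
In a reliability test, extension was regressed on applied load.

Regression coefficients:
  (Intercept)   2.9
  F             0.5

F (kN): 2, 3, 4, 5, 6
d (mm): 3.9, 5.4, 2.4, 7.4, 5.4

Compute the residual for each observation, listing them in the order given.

F=2: ŷ = 2.9 + 0.5·2 = 3.9; e = 3.9 − 3.9 = 0
F=3: ŷ = 2.9 + 0.5·3 = 4.4; e = 5.4 − 4.4 = 1
F=4: ŷ = 2.9 + 0.5·4 = 4.9; e = 2.4 − 4.9 = -2.5
F=5: ŷ = 2.9 + 0.5·5 = 5.4; e = 7.4 − 5.4 = 2
F=6: ŷ = 2.9 + 0.5·6 = 5.9; e = 5.4 − 5.9 = -0.5

0, 1, -2.5, 2, -0.5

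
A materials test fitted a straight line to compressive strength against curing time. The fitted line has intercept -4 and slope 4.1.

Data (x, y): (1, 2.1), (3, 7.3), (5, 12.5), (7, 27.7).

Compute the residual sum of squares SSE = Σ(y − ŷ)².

x=1: ŷ = -4 + 4.1·1 = 0.1; r = 2.1 − 0.1 = 2
x=3: ŷ = -4 + 4.1·3 = 8.3; r = 7.3 − 8.3 = -1
x=5: ŷ = -4 + 4.1·5 = 16.5; r = 12.5 − 16.5 = -4
x=7: ŷ = -4 + 4.1·7 = 24.7; r = 27.7 − 24.7 = 3
SSE = 4 + 1 + 16 + 9 = 30

SSE = 30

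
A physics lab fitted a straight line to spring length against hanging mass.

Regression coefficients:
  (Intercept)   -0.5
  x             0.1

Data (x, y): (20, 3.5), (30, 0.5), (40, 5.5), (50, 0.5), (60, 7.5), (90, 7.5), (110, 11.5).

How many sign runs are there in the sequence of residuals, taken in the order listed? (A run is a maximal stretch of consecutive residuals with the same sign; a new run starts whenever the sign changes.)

7 runs

x=20: ŷ = -0.5 + 0.1·20 = 1.5; e = 3.5 − 1.5 = 2
x=30: ŷ = -0.5 + 0.1·30 = 2.5; e = 0.5 − 2.5 = -2
x=40: ŷ = -0.5 + 0.1·40 = 3.5; e = 5.5 − 3.5 = 2
x=50: ŷ = -0.5 + 0.1·50 = 4.5; e = 0.5 − 4.5 = -4
x=60: ŷ = -0.5 + 0.1·60 = 5.5; e = 7.5 − 5.5 = 2
x=90: ŷ = -0.5 + 0.1·90 = 8.5; e = 7.5 − 8.5 = -1
x=110: ŷ = -0.5 + 0.1·110 = 10.5; e = 11.5 − 10.5 = 1
Signs: + − + − + − +
Runs: +×1, −×1, +×1, −×1, +×1, −×1, +×1 → 7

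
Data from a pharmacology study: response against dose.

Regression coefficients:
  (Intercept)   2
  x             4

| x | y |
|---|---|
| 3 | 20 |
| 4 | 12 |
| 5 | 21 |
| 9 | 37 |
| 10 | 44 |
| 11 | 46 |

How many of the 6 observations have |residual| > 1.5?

3

x=3: ŷ = 2 + 4·3 = 14; e = 20 − 14 = 6
x=4: ŷ = 2 + 4·4 = 18; e = 12 − 18 = -6
x=5: ŷ = 2 + 4·5 = 22; e = 21 − 22 = -1
x=9: ŷ = 2 + 4·9 = 38; e = 37 − 38 = -1
x=10: ŷ = 2 + 4·10 = 42; e = 44 − 42 = 2
x=11: ŷ = 2 + 4·11 = 46; e = 46 − 46 = 0
|e| > 1.5: x=3 (|e|=6), x=4 (|e|=6), x=10 (|e|=2) → 3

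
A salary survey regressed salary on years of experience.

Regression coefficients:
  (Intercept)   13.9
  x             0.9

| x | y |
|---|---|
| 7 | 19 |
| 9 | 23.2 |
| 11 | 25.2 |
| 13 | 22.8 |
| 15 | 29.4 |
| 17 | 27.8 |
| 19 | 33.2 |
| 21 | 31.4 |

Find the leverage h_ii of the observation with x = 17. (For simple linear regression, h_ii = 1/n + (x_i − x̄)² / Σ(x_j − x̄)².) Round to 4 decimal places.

x̄ = (7 + 9 + 11 + 13 + 15 + 17 + 19 + 21)/8 = 14
Σ(x − x̄)² = 49 + 25 + 9 + 1 + 1 + 9 + 25 + 49 = 168
h = 1/8 + (3)²/168 = 0.125 + 0.0535714 = 0.1786

h = 0.1786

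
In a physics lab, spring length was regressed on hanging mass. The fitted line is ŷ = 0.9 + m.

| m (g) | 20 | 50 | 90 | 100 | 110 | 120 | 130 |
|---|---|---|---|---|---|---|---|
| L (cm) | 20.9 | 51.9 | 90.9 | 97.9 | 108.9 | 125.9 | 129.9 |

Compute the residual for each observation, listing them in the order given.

0, 1, 0, -3, -2, 5, -1

m=20: ŷ = 0.9 + 20 = 20.9; e = 20.9 − 20.9 = 0
m=50: ŷ = 0.9 + 50 = 50.9; e = 51.9 − 50.9 = 1
m=90: ŷ = 0.9 + 90 = 90.9; e = 90.9 − 90.9 = 0
m=100: ŷ = 0.9 + 100 = 100.9; e = 97.9 − 100.9 = -3
m=110: ŷ = 0.9 + 110 = 110.9; e = 108.9 − 110.9 = -2
m=120: ŷ = 0.9 + 120 = 120.9; e = 125.9 − 120.9 = 5
m=130: ŷ = 0.9 + 130 = 130.9; e = 129.9 − 130.9 = -1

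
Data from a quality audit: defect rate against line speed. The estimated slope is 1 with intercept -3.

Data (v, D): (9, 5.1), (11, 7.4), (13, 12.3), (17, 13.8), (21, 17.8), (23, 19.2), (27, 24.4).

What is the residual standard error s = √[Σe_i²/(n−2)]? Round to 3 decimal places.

v=9: ŷ = -3 + 9 = 6; e = 5.1 − 6 = -0.9
v=11: ŷ = -3 + 11 = 8; e = 7.4 − 8 = -0.6
v=13: ŷ = -3 + 13 = 10; e = 12.3 − 10 = 2.3
v=17: ŷ = -3 + 17 = 14; e = 13.8 − 14 = -0.2
v=21: ŷ = -3 + 21 = 18; e = 17.8 − 18 = -0.2
v=23: ŷ = -3 + 23 = 20; e = 19.2 − 20 = -0.8
v=27: ŷ = -3 + 27 = 24; e = 24.4 − 24 = 0.4
SSE = 0.81 + 0.36 + 5.29 + 0.04 + 0.04 + 0.64 + 0.16 = 7.34
s = √(7.34/5) = √1.468 ≈ 1.212

s = 1.212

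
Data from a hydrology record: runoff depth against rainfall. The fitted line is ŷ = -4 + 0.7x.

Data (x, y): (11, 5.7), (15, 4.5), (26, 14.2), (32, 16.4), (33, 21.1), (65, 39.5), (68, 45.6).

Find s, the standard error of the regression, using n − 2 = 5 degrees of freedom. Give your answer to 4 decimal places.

x=11: ŷ = -4 + 0.7·11 = 3.7; e = 5.7 − 3.7 = 2
x=15: ŷ = -4 + 0.7·15 = 6.5; e = 4.5 − 6.5 = -2
x=26: ŷ = -4 + 0.7·26 = 14.2; e = 14.2 − 14.2 = 0
x=32: ŷ = -4 + 0.7·32 = 18.4; e = 16.4 − 18.4 = -2
x=33: ŷ = -4 + 0.7·33 = 19.1; e = 21.1 − 19.1 = 2
x=65: ŷ = -4 + 0.7·65 = 41.5; e = 39.5 − 41.5 = -2
x=68: ŷ = -4 + 0.7·68 = 43.6; e = 45.6 − 43.6 = 2
SSE = 4 + 4 + 0 + 4 + 4 + 4 + 4 = 24
s = √(24/5) = √4.8 ≈ 2.1909

s = 2.1909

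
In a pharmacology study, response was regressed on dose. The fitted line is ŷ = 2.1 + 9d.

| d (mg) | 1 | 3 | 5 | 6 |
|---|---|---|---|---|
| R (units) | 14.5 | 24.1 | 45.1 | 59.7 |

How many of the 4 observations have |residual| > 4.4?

1

d=1: ŷ = 2.1 + 9·1 = 11.1; e = 14.5 − 11.1 = 3.4
d=3: ŷ = 2.1 + 9·3 = 29.1; e = 24.1 − 29.1 = -5
d=5: ŷ = 2.1 + 9·5 = 47.1; e = 45.1 − 47.1 = -2
d=6: ŷ = 2.1 + 9·6 = 56.1; e = 59.7 − 56.1 = 3.6
|e| > 4.4: d=3 (|e|=5) → 1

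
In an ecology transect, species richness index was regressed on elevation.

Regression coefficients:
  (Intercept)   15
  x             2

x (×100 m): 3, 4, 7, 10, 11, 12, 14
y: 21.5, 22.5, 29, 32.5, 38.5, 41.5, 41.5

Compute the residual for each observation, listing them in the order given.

0.5, -0.5, 0, -2.5, 1.5, 2.5, -1.5

x=3: ŷ = 15 + 2·3 = 21; e = 21.5 − 21 = 0.5
x=4: ŷ = 15 + 2·4 = 23; e = 22.5 − 23 = -0.5
x=7: ŷ = 15 + 2·7 = 29; e = 29 − 29 = 0
x=10: ŷ = 15 + 2·10 = 35; e = 32.5 − 35 = -2.5
x=11: ŷ = 15 + 2·11 = 37; e = 38.5 − 37 = 1.5
x=12: ŷ = 15 + 2·12 = 39; e = 41.5 − 39 = 2.5
x=14: ŷ = 15 + 2·14 = 43; e = 41.5 − 43 = -1.5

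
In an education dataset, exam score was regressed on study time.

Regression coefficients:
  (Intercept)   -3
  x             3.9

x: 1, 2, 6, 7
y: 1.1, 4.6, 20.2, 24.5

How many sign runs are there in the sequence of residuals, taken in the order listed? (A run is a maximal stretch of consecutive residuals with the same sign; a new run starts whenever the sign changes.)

x=1: ŷ = -3 + 3.9·1 = 0.9; e = 1.1 − 0.9 = 0.2
x=2: ŷ = -3 + 3.9·2 = 4.8; e = 4.6 − 4.8 = -0.2
x=6: ŷ = -3 + 3.9·6 = 20.4; e = 20.2 − 20.4 = -0.2
x=7: ŷ = -3 + 3.9·7 = 24.3; e = 24.5 − 24.3 = 0.2
Signs: + − − +
Runs: +×1, −×2, +×1 → 3

3 runs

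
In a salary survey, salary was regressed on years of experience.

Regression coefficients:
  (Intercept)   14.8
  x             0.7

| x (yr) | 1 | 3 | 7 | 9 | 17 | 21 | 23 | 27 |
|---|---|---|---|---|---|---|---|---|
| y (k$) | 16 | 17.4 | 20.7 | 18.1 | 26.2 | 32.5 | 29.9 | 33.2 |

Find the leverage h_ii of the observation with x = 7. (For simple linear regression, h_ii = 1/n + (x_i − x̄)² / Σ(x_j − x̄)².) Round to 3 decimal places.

x̄ = (1 + 3 + 7 + 9 + 17 + 21 + 23 + 27)/8 = 13.5
Σ(x − x̄)² = 156.25 + 110.25 + 42.25 + 20.25 + 12.25 + 56.25 + 90.25 + 182.25 = 670
h = 1/8 + (-6.5)²/670 = 0.125 + 0.0630597 = 0.188

h = 0.188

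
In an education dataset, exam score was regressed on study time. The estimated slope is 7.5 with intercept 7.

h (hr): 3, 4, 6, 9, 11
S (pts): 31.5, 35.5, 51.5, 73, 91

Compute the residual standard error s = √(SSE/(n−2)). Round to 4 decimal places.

s = 1.9149

h=3: Ŝ = 7 + 7.5·3 = 29.5; e = 31.5 − 29.5 = 2
h=4: Ŝ = 7 + 7.5·4 = 37; e = 35.5 − 37 = -1.5
h=6: Ŝ = 7 + 7.5·6 = 52; e = 51.5 − 52 = -0.5
h=9: Ŝ = 7 + 7.5·9 = 74.5; e = 73 − 74.5 = -1.5
h=11: Ŝ = 7 + 7.5·11 = 89.5; e = 91 − 89.5 = 1.5
SSE = 4 + 2.25 + 0.25 + 2.25 + 2.25 = 11
s = √(11/3) = √3.66667 ≈ 1.9149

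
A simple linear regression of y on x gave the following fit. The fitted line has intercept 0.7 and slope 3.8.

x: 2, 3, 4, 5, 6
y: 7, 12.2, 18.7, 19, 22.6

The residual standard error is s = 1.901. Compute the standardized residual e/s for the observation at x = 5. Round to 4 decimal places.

-0.3682

ŷ = 0.7 + 3.8·5 = 19.7
e = 19 − 19.7 = -0.7
e/s = -0.7 / 1.901 = -0.3682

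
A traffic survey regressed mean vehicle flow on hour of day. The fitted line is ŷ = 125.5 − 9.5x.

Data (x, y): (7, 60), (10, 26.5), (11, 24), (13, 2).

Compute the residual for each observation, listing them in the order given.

1, -4, 3, 0

x=7: ŷ = 125.5 − 9.5·7 = 59; r = 60 − 59 = 1
x=10: ŷ = 125.5 − 9.5·10 = 30.5; r = 26.5 − 30.5 = -4
x=11: ŷ = 125.5 − 9.5·11 = 21; r = 24 − 21 = 3
x=13: ŷ = 125.5 − 9.5·13 = 2; r = 2 − 2 = 0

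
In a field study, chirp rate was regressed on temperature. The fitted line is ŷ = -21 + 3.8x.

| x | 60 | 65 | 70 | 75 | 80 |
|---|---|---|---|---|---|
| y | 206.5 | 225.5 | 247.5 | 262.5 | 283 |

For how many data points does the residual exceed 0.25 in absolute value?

x=60: ŷ = -21 + 3.8·60 = 207; r = 206.5 − 207 = -0.5
x=65: ŷ = -21 + 3.8·65 = 226; r = 225.5 − 226 = -0.5
x=70: ŷ = -21 + 3.8·70 = 245; r = 247.5 − 245 = 2.5
x=75: ŷ = -21 + 3.8·75 = 264; r = 262.5 − 264 = -1.5
x=80: ŷ = -21 + 3.8·80 = 283; r = 283 − 283 = 0
|r| > 0.25: x=60 (|r|=0.5), x=65 (|r|=0.5), x=70 (|r|=2.5), x=75 (|r|=1.5) → 4

4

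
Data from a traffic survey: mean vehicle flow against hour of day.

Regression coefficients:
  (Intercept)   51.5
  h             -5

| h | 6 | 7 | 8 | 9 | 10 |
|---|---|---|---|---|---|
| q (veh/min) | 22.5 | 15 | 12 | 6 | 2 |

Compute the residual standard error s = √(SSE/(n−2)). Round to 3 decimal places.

h=6: ŷ = 51.5 − 5·6 = 21.5; e = 22.5 − 21.5 = 1
h=7: ŷ = 51.5 − 5·7 = 16.5; e = 15 − 16.5 = -1.5
h=8: ŷ = 51.5 − 5·8 = 11.5; e = 12 − 11.5 = 0.5
h=9: ŷ = 51.5 − 5·9 = 6.5; e = 6 − 6.5 = -0.5
h=10: ŷ = 51.5 − 5·10 = 1.5; e = 2 − 1.5 = 0.5
SSE = 1 + 2.25 + 0.25 + 0.25 + 0.25 = 4
s = √(4/3) = √1.33333 ≈ 1.155

s = 1.155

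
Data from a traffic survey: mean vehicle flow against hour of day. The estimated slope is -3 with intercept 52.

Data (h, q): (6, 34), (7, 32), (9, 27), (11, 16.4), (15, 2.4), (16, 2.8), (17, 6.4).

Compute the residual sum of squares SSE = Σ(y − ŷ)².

SSE = 63.52

h=6: ŷ = 52 − 3·6 = 34; e = 34 − 34 = 0
h=7: ŷ = 52 − 3·7 = 31; e = 32 − 31 = 1
h=9: ŷ = 52 − 3·9 = 25; e = 27 − 25 = 2
h=11: ŷ = 52 − 3·11 = 19; e = 16.4 − 19 = -2.6
h=15: ŷ = 52 − 3·15 = 7; e = 2.4 − 7 = -4.6
h=16: ŷ = 52 − 3·16 = 4; e = 2.8 − 4 = -1.2
h=17: ŷ = 52 − 3·17 = 1; e = 6.4 − 1 = 5.4
SSE = 0 + 1 + 4 + 6.76 + 21.16 + 1.44 + 29.16 = 63.52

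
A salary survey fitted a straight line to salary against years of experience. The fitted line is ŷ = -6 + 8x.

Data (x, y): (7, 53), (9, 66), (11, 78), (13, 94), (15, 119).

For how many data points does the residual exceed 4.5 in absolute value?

x=7: ŷ = -6 + 8·7 = 50; e = 53 − 50 = 3
x=9: ŷ = -6 + 8·9 = 66; e = 66 − 66 = 0
x=11: ŷ = -6 + 8·11 = 82; e = 78 − 82 = -4
x=13: ŷ = -6 + 8·13 = 98; e = 94 − 98 = -4
x=15: ŷ = -6 + 8·15 = 114; e = 119 − 114 = 5
|e| > 4.5: x=15 (|e|=5) → 1

1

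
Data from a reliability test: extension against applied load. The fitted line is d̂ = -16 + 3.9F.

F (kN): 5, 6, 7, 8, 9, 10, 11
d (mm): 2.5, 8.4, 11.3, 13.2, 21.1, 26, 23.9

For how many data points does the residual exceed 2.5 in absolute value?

F=5: d̂ = -16 + 3.9·5 = 3.5; e = 2.5 − 3.5 = -1
F=6: d̂ = -16 + 3.9·6 = 7.4; e = 8.4 − 7.4 = 1
F=7: d̂ = -16 + 3.9·7 = 11.3; e = 11.3 − 11.3 = 0
F=8: d̂ = -16 + 3.9·8 = 15.2; e = 13.2 − 15.2 = -2
F=9: d̂ = -16 + 3.9·9 = 19.1; e = 21.1 − 19.1 = 2
F=10: d̂ = -16 + 3.9·10 = 23; e = 26 − 23 = 3
F=11: d̂ = -16 + 3.9·11 = 26.9; e = 23.9 − 26.9 = -3
|e| > 2.5: F=10 (|e|=3), F=11 (|e|=3) → 2

2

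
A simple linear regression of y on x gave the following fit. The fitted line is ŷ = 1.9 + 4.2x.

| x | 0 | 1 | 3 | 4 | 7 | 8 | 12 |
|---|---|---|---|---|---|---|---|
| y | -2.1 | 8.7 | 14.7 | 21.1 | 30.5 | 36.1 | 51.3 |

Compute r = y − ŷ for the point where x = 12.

ŷ = 1.9 + 4.2·12 = 52.3
r = 51.3 − 52.3 = -1

r = -1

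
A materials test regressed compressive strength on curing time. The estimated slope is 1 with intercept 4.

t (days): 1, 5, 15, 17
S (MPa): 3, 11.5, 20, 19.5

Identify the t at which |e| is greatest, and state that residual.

t = 5, e = 2.5

t=1: Ŝ = 4 + 1 = 5; e = 3 − 5 = -2
t=5: Ŝ = 4 + 5 = 9; e = 11.5 − 9 = 2.5
t=15: Ŝ = 4 + 15 = 19; e = 20 − 19 = 1
t=17: Ŝ = 4 + 17 = 21; e = 19.5 − 21 = -1.5
Largest |e| is 2.5 at t = 5, residual 2.5.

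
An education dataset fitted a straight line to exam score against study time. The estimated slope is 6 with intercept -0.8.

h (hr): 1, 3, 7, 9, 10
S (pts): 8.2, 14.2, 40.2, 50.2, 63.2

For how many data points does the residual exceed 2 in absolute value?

4

h=1: ŷ = -0.8 + 6·1 = 5.2; r = 8.2 − 5.2 = 3
h=3: ŷ = -0.8 + 6·3 = 17.2; r = 14.2 − 17.2 = -3
h=7: ŷ = -0.8 + 6·7 = 41.2; r = 40.2 − 41.2 = -1
h=9: ŷ = -0.8 + 6·9 = 53.2; r = 50.2 − 53.2 = -3
h=10: ŷ = -0.8 + 6·10 = 59.2; r = 63.2 − 59.2 = 4
|r| > 2: h=1 (|r|=3), h=3 (|r|=3), h=9 (|r|=3), h=10 (|r|=4) → 4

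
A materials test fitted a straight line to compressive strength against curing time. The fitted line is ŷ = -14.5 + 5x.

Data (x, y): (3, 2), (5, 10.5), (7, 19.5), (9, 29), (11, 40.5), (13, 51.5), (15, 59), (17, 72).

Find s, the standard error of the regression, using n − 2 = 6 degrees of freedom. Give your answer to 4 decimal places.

x=3: ŷ = -14.5 + 5·3 = 0.5; r = 2 − 0.5 = 1.5
x=5: ŷ = -14.5 + 5·5 = 10.5; r = 10.5 − 10.5 = 0
x=7: ŷ = -14.5 + 5·7 = 20.5; r = 19.5 − 20.5 = -1
x=9: ŷ = -14.5 + 5·9 = 30.5; r = 29 − 30.5 = -1.5
x=11: ŷ = -14.5 + 5·11 = 40.5; r = 40.5 − 40.5 = 0
x=13: ŷ = -14.5 + 5·13 = 50.5; r = 51.5 − 50.5 = 1
x=15: ŷ = -14.5 + 5·15 = 60.5; r = 59 − 60.5 = -1.5
x=17: ŷ = -14.5 + 5·17 = 70.5; r = 72 − 70.5 = 1.5
SSE = 2.25 + 0 + 1 + 2.25 + 0 + 1 + 2.25 + 2.25 = 11
s = √(11/6) = √1.83333 ≈ 1.3540

s = 1.3540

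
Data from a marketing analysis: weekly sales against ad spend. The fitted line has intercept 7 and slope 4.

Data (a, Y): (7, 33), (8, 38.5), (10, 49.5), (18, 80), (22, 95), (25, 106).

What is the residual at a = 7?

e = -2

Ŷ = 7 + 4·7 = 35
e = 33 − 35 = -2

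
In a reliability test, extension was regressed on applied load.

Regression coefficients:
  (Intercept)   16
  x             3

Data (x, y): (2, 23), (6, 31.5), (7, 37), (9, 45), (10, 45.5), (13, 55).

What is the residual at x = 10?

ŷ = 16 + 3·10 = 46
e = 45.5 − 46 = -0.5

e = -0.5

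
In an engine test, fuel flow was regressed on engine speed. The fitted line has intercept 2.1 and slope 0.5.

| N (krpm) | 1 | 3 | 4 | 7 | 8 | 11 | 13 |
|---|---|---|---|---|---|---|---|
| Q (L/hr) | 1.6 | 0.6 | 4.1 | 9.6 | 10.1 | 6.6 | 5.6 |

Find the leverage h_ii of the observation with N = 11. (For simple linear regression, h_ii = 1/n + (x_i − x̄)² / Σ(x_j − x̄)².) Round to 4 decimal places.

h = 0.3048

N̄ = (1 + 3 + 4 + 7 + 8 + 11 + 13)/7 = 6.71429
Σ(N − N̄)² = 32.6531 + 13.7959 + 7.36735 + 0.0816327 + 1.65306 + 18.3673 + 39.5102 = 113.429
h = 1/7 + (4.28571)²/113.429 = 0.142857 + 0.161929 = 0.3048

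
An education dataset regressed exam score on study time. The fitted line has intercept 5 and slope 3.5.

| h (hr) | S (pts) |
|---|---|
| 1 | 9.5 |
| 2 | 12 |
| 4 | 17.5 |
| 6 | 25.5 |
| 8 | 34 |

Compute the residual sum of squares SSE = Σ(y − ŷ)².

h=1: ŷ = 5 + 3.5·1 = 8.5; r = 9.5 − 8.5 = 1
h=2: ŷ = 5 + 3.5·2 = 12; r = 12 − 12 = 0
h=4: ŷ = 5 + 3.5·4 = 19; r = 17.5 − 19 = -1.5
h=6: ŷ = 5 + 3.5·6 = 26; r = 25.5 − 26 = -0.5
h=8: ŷ = 5 + 3.5·8 = 33; r = 34 − 33 = 1
SSE = 1 + 0 + 2.25 + 0.25 + 1 = 4.5

SSE = 4.5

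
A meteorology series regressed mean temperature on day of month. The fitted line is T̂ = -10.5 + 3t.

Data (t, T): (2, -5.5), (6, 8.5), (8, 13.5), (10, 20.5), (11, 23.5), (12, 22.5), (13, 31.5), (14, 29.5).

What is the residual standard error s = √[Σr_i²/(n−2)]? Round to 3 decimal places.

s = 2.082

t=2: T̂ = -10.5 + 3·2 = -4.5; r = -5.5 − (-4.5) = -1
t=6: T̂ = -10.5 + 3·6 = 7.5; r = 8.5 − 7.5 = 1
t=8: T̂ = -10.5 + 3·8 = 13.5; r = 13.5 − 13.5 = 0
t=10: T̂ = -10.5 + 3·10 = 19.5; r = 20.5 − 19.5 = 1
t=11: T̂ = -10.5 + 3·11 = 22.5; r = 23.5 − 22.5 = 1
t=12: T̂ = -10.5 + 3·12 = 25.5; r = 22.5 − 25.5 = -3
t=13: T̂ = -10.5 + 3·13 = 28.5; r = 31.5 − 28.5 = 3
t=14: T̂ = -10.5 + 3·14 = 31.5; r = 29.5 − 31.5 = -2
SSE = 1 + 1 + 0 + 1 + 1 + 9 + 9 + 4 = 26
s = √(26/6) = √4.33333 ≈ 2.082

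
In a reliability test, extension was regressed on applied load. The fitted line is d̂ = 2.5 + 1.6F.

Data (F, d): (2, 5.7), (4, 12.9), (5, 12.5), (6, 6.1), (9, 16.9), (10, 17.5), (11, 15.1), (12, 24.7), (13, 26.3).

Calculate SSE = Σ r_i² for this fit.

F=2: d̂ = 2.5 + 1.6·2 = 5.7; r = 5.7 − 5.7 = 0
F=4: d̂ = 2.5 + 1.6·4 = 8.9; r = 12.9 − 8.9 = 4
F=5: d̂ = 2.5 + 1.6·5 = 10.5; r = 12.5 − 10.5 = 2
F=6: d̂ = 2.5 + 1.6·6 = 12.1; r = 6.1 − 12.1 = -6
F=9: d̂ = 2.5 + 1.6·9 = 16.9; r = 16.9 − 16.9 = 0
F=10: d̂ = 2.5 + 1.6·10 = 18.5; r = 17.5 − 18.5 = -1
F=11: d̂ = 2.5 + 1.6·11 = 20.1; r = 15.1 − 20.1 = -5
F=12: d̂ = 2.5 + 1.6·12 = 21.7; r = 24.7 − 21.7 = 3
F=13: d̂ = 2.5 + 1.6·13 = 23.3; r = 26.3 − 23.3 = 3
SSE = 0 + 16 + 4 + 36 + 0 + 1 + 25 + 9 + 9 = 100

SSE = 100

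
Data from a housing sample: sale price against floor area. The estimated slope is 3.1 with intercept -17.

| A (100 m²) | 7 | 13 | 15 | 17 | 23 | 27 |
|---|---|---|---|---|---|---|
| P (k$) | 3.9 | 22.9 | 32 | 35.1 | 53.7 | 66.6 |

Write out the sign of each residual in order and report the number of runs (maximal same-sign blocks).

3 runs

A=7: ŷ = -17 + 3.1·7 = 4.7; r = 3.9 − 4.7 = -0.8
A=13: ŷ = -17 + 3.1·13 = 23.3; r = 22.9 − 23.3 = -0.4
A=15: ŷ = -17 + 3.1·15 = 29.5; r = 32 − 29.5 = 2.5
A=17: ŷ = -17 + 3.1·17 = 35.7; r = 35.1 − 35.7 = -0.6
A=23: ŷ = -17 + 3.1·23 = 54.3; r = 53.7 − 54.3 = -0.6
A=27: ŷ = -17 + 3.1·27 = 66.7; r = 66.6 − 66.7 = -0.1
Signs: − − + − − −
Runs: −×2, +×1, −×3 → 3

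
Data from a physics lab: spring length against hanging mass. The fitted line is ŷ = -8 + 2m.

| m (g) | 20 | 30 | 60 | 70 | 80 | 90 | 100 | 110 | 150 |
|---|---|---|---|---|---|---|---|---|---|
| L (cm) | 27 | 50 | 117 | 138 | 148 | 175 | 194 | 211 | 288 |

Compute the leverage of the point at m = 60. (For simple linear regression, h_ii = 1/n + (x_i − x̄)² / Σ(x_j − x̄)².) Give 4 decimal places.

h = 0.1388

m̄ = (20 + 30 + 60 + 70 + 80 + 90 + 100 + 110 + 150)/9 = 78.8889
Σ(m − m̄)² = 3467.9 + 2390.12 + 356.79 + 79.0123 + 1.23457 + 123.457 + 445.679 + 967.901 + 5056.79 = 12888.9
h = 1/9 + (-18.8889)²/12888.9 = 0.111111 + 0.027682 = 0.1388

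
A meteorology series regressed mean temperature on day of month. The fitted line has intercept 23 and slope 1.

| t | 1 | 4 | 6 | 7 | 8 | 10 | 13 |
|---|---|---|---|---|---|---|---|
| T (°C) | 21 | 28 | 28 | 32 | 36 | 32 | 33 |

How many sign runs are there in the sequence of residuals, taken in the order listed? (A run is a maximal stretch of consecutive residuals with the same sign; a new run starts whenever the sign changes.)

5 runs

t=1: ŷ = 23 + 1 = 24; e = 21 − 24 = -3
t=4: ŷ = 23 + 4 = 27; e = 28 − 27 = 1
t=6: ŷ = 23 + 6 = 29; e = 28 − 29 = -1
t=7: ŷ = 23 + 7 = 30; e = 32 − 30 = 2
t=8: ŷ = 23 + 8 = 31; e = 36 − 31 = 5
t=10: ŷ = 23 + 10 = 33; e = 32 − 33 = -1
t=13: ŷ = 23 + 13 = 36; e = 33 − 36 = -3
Signs: − + − + + − −
Runs: −×1, +×1, −×1, +×2, −×2 → 5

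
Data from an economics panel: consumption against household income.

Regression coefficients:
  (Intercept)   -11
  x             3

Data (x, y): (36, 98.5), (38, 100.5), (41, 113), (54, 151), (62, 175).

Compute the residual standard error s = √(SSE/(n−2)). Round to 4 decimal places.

x=36: ŷ = -11 + 3·36 = 97; e = 98.5 − 97 = 1.5
x=38: ŷ = -11 + 3·38 = 103; e = 100.5 − 103 = -2.5
x=41: ŷ = -11 + 3·41 = 112; e = 113 − 112 = 1
x=54: ŷ = -11 + 3·54 = 151; e = 151 − 151 = 0
x=62: ŷ = -11 + 3·62 = 175; e = 175 − 175 = 0
SSE = 2.25 + 6.25 + 1 + 0 + 0 = 9.5
s = √(9.5/3) = √3.16667 ≈ 1.7795

s = 1.7795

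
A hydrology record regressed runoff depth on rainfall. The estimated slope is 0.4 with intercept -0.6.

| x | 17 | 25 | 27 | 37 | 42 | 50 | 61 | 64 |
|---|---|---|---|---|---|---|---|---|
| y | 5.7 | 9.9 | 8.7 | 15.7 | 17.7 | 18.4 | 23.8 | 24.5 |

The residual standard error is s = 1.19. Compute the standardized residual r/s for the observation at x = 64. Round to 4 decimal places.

-0.4202

ŷ = -0.6 + 0.4·64 = 25
r = 24.5 − 25 = -0.5
r/s = -0.5 / 1.19 = -0.4202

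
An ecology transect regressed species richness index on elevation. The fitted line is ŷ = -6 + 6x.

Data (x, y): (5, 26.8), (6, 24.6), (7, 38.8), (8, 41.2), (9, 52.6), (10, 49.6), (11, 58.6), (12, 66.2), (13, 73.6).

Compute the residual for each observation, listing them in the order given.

2.8, -5.4, 2.8, -0.8, 4.6, -4.4, -1.4, 0.2, 1.6

x=5: ŷ = -6 + 6·5 = 24; r = 26.8 − 24 = 2.8
x=6: ŷ = -6 + 6·6 = 30; r = 24.6 − 30 = -5.4
x=7: ŷ = -6 + 6·7 = 36; r = 38.8 − 36 = 2.8
x=8: ŷ = -6 + 6·8 = 42; r = 41.2 − 42 = -0.8
x=9: ŷ = -6 + 6·9 = 48; r = 52.6 − 48 = 4.6
x=10: ŷ = -6 + 6·10 = 54; r = 49.6 − 54 = -4.4
x=11: ŷ = -6 + 6·11 = 60; r = 58.6 − 60 = -1.4
x=12: ŷ = -6 + 6·12 = 66; r = 66.2 − 66 = 0.2
x=13: ŷ = -6 + 6·13 = 72; r = 73.6 − 72 = 1.6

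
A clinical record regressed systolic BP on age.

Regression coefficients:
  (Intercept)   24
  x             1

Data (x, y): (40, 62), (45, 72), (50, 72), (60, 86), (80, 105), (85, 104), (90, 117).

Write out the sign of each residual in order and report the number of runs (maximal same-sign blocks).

6 runs

x=40: ŷ = 24 + 40 = 64; e = 62 − 64 = -2
x=45: ŷ = 24 + 45 = 69; e = 72 − 69 = 3
x=50: ŷ = 24 + 50 = 74; e = 72 − 74 = -2
x=60: ŷ = 24 + 60 = 84; e = 86 − 84 = 2
x=80: ŷ = 24 + 80 = 104; e = 105 − 104 = 1
x=85: ŷ = 24 + 85 = 109; e = 104 − 109 = -5
x=90: ŷ = 24 + 90 = 114; e = 117 − 114 = 3
Signs: − + − + + − +
Runs: −×1, +×1, −×1, +×2, −×1, +×1 → 6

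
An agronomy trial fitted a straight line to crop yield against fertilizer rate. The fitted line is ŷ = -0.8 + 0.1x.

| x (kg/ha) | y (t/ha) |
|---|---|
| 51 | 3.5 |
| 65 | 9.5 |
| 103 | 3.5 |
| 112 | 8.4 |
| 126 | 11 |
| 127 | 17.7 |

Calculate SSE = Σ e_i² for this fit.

x=51: ŷ = -0.8 + 0.1·51 = 4.3; e = 3.5 − 4.3 = -0.8
x=65: ŷ = -0.8 + 0.1·65 = 5.7; e = 9.5 − 5.7 = 3.8
x=103: ŷ = -0.8 + 0.1·103 = 9.5; e = 3.5 − 9.5 = -6
x=112: ŷ = -0.8 + 0.1·112 = 10.4; e = 8.4 − 10.4 = -2
x=126: ŷ = -0.8 + 0.1·126 = 11.8; e = 11 − 11.8 = -0.8
x=127: ŷ = -0.8 + 0.1·127 = 11.9; e = 17.7 − 11.9 = 5.8
SSE = 0.64 + 14.44 + 36 + 4 + 0.64 + 33.64 = 89.36

SSE = 89.36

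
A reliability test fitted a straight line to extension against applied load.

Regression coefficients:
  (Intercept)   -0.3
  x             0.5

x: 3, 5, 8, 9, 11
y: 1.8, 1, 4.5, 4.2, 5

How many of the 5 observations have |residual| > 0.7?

2

x=3: ŷ = -0.3 + 0.5·3 = 1.2; r = 1.8 − 1.2 = 0.6
x=5: ŷ = -0.3 + 0.5·5 = 2.2; r = 1 − 2.2 = -1.2
x=8: ŷ = -0.3 + 0.5·8 = 3.7; r = 4.5 − 3.7 = 0.8
x=9: ŷ = -0.3 + 0.5·9 = 4.2; r = 4.2 − 4.2 = 0
x=11: ŷ = -0.3 + 0.5·11 = 5.2; r = 5 − 5.2 = -0.2
|r| > 0.7: x=5 (|r|=1.2), x=8 (|r|=0.8) → 2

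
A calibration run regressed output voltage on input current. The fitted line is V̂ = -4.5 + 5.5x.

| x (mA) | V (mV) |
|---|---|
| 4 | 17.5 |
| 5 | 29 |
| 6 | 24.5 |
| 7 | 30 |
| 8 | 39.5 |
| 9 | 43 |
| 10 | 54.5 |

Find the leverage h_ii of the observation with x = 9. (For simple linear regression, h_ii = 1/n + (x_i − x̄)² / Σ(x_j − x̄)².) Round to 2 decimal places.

x̄ = (4 + 5 + 6 + 7 + 8 + 9 + 10)/7 = 7
Σ(x − x̄)² = 9 + 4 + 1 + 0 + 1 + 4 + 9 = 28
h = 1/7 + (2)²/28 = 0.142857 + 0.142857 = 0.29

h = 0.29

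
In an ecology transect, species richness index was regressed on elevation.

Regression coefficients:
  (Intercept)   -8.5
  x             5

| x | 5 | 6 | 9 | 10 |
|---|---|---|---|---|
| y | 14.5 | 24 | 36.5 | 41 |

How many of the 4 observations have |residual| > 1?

x=5: ŷ = -8.5 + 5·5 = 16.5; r = 14.5 − 16.5 = -2
x=6: ŷ = -8.5 + 5·6 = 21.5; r = 24 − 21.5 = 2.5
x=9: ŷ = -8.5 + 5·9 = 36.5; r = 36.5 − 36.5 = 0
x=10: ŷ = -8.5 + 5·10 = 41.5; r = 41 − 41.5 = -0.5
|r| > 1: x=5 (|r|=2), x=6 (|r|=2.5) → 2

2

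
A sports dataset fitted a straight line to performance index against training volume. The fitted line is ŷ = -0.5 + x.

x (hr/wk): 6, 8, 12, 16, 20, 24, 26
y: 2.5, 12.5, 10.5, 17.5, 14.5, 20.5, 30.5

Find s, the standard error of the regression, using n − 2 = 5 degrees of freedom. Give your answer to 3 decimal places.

x=6: ŷ = -0.5 + 6 = 5.5; e = 2.5 − 5.5 = -3
x=8: ŷ = -0.5 + 8 = 7.5; e = 12.5 − 7.5 = 5
x=12: ŷ = -0.5 + 12 = 11.5; e = 10.5 − 11.5 = -1
x=16: ŷ = -0.5 + 16 = 15.5; e = 17.5 − 15.5 = 2
x=20: ŷ = -0.5 + 20 = 19.5; e = 14.5 − 19.5 = -5
x=24: ŷ = -0.5 + 24 = 23.5; e = 20.5 − 23.5 = -3
x=26: ŷ = -0.5 + 26 = 25.5; e = 30.5 − 25.5 = 5
SSE = 9 + 25 + 1 + 4 + 25 + 9 + 25 = 98
s = √(98/5) = √19.6 ≈ 4.427

s = 4.427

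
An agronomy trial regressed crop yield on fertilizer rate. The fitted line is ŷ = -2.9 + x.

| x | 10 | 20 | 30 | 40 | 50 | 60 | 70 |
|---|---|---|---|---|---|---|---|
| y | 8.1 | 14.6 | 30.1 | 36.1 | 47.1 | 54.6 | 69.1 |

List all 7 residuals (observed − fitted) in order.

1, -2.5, 3, -1, 0, -2.5, 2

x=10: ŷ = -2.9 + 10 = 7.1; e = 8.1 − 7.1 = 1
x=20: ŷ = -2.9 + 20 = 17.1; e = 14.6 − 17.1 = -2.5
x=30: ŷ = -2.9 + 30 = 27.1; e = 30.1 − 27.1 = 3
x=40: ŷ = -2.9 + 40 = 37.1; e = 36.1 − 37.1 = -1
x=50: ŷ = -2.9 + 50 = 47.1; e = 47.1 − 47.1 = 0
x=60: ŷ = -2.9 + 60 = 57.1; e = 54.6 − 57.1 = -2.5
x=70: ŷ = -2.9 + 70 = 67.1; e = 69.1 − 67.1 = 2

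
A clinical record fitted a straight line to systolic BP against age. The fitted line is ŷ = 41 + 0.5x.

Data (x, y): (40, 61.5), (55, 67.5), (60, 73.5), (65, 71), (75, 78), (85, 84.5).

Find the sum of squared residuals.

x=40: ŷ = 41 + 0.5·40 = 61; e = 61.5 − 61 = 0.5
x=55: ŷ = 41 + 0.5·55 = 68.5; e = 67.5 − 68.5 = -1
x=60: ŷ = 41 + 0.5·60 = 71; e = 73.5 − 71 = 2.5
x=65: ŷ = 41 + 0.5·65 = 73.5; e = 71 − 73.5 = -2.5
x=75: ŷ = 41 + 0.5·75 = 78.5; e = 78 − 78.5 = -0.5
x=85: ŷ = 41 + 0.5·85 = 83.5; e = 84.5 − 83.5 = 1
SSE = 0.25 + 1 + 6.25 + 6.25 + 0.25 + 1 = 15

SSE = 15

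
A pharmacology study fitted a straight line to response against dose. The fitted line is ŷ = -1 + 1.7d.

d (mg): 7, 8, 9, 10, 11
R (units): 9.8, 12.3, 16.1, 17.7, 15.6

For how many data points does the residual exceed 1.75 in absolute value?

2

d=7: ŷ = -1 + 1.7·7 = 10.9; e = 9.8 − 10.9 = -1.1
d=8: ŷ = -1 + 1.7·8 = 12.6; e = 12.3 − 12.6 = -0.3
d=9: ŷ = -1 + 1.7·9 = 14.3; e = 16.1 − 14.3 = 1.8
d=10: ŷ = -1 + 1.7·10 = 16; e = 17.7 − 16 = 1.7
d=11: ŷ = -1 + 1.7·11 = 17.7; e = 15.6 − 17.7 = -2.1
|e| > 1.75: d=9 (|e|=1.8), d=11 (|e|=2.1) → 2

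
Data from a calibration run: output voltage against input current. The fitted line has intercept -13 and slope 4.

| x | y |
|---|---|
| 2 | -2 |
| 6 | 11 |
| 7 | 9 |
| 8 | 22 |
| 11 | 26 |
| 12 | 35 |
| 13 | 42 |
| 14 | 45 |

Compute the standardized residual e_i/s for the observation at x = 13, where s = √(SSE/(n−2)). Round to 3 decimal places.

0.766

x=2: ŷ = -13 + 4·2 = -5; e = -2 − (-5) = 3
x=6: ŷ = -13 + 4·6 = 11; e = 11 − 11 = 0
x=7: ŷ = -13 + 4·7 = 15; e = 9 − 15 = -6
x=8: ŷ = -13 + 4·8 = 19; e = 22 − 19 = 3
x=11: ŷ = -13 + 4·11 = 31; e = 26 − 31 = -5
x=12: ŷ = -13 + 4·12 = 35; e = 35 − 35 = 0
x=13: ŷ = -13 + 4·13 = 39; e = 42 − 39 = 3
x=14: ŷ = -13 + 4·14 = 43; e = 45 − 43 = 2
SSE = 9 + 0 + 36 + 9 + 25 + 0 + 9 + 4 = 92
s = √(92/6) = 3.91578
e/s = 3 / 3.91578 = 0.766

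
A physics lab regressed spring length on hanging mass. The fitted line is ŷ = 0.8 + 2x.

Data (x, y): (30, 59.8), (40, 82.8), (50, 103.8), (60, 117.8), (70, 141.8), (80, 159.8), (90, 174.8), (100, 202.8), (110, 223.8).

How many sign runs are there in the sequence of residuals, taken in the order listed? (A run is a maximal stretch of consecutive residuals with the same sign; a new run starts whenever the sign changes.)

6 runs

x=30: ŷ = 0.8 + 2·30 = 60.8; e = 59.8 − 60.8 = -1
x=40: ŷ = 0.8 + 2·40 = 80.8; e = 82.8 − 80.8 = 2
x=50: ŷ = 0.8 + 2·50 = 100.8; e = 103.8 − 100.8 = 3
x=60: ŷ = 0.8 + 2·60 = 120.8; e = 117.8 − 120.8 = -3
x=70: ŷ = 0.8 + 2·70 = 140.8; e = 141.8 − 140.8 = 1
x=80: ŷ = 0.8 + 2·80 = 160.8; e = 159.8 − 160.8 = -1
x=90: ŷ = 0.8 + 2·90 = 180.8; e = 174.8 − 180.8 = -6
x=100: ŷ = 0.8 + 2·100 = 200.8; e = 202.8 − 200.8 = 2
x=110: ŷ = 0.8 + 2·110 = 220.8; e = 223.8 − 220.8 = 3
Signs: − + + − + − − + +
Runs: −×1, +×2, −×1, +×1, −×2, +×2 → 6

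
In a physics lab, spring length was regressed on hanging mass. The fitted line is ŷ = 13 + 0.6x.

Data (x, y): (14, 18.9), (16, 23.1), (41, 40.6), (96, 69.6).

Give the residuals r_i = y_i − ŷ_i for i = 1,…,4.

x=14: ŷ = 13 + 0.6·14 = 21.4; r = 18.9 − 21.4 = -2.5
x=16: ŷ = 13 + 0.6·16 = 22.6; r = 23.1 − 22.6 = 0.5
x=41: ŷ = 13 + 0.6·41 = 37.6; r = 40.6 − 37.6 = 3
x=96: ŷ = 13 + 0.6·96 = 70.6; r = 69.6 − 70.6 = -1

-2.5, 0.5, 3, -1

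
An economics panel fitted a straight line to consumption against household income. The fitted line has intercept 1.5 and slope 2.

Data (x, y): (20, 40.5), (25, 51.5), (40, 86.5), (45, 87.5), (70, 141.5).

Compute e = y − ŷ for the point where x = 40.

ŷ = 1.5 + 2·40 = 81.5
e = 86.5 − 81.5 = 5

e = 5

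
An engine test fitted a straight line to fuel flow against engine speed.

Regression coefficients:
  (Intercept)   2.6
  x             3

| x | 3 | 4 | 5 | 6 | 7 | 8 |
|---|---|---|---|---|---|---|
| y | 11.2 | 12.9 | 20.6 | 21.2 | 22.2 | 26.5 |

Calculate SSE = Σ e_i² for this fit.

x=3: ŷ = 2.6 + 3·3 = 11.6; e = 11.2 − 11.6 = -0.4
x=4: ŷ = 2.6 + 3·4 = 14.6; e = 12.9 − 14.6 = -1.7
x=5: ŷ = 2.6 + 3·5 = 17.6; e = 20.6 − 17.6 = 3
x=6: ŷ = 2.6 + 3·6 = 20.6; e = 21.2 − 20.6 = 0.6
x=7: ŷ = 2.6 + 3·7 = 23.6; e = 22.2 − 23.6 = -1.4
x=8: ŷ = 2.6 + 3·8 = 26.6; e = 26.5 − 26.6 = -0.1
SSE = 0.16 + 2.89 + 9 + 0.36 + 1.96 + 0.01 = 14.38

SSE = 14.38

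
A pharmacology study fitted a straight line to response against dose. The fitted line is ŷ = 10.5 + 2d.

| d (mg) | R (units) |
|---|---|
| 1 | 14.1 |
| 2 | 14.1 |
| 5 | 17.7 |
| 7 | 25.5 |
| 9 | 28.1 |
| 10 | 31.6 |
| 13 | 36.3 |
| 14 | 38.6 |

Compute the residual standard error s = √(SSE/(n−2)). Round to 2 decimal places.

d=1: ŷ = 10.5 + 2·1 = 12.5; e = 14.1 − 12.5 = 1.6
d=2: ŷ = 10.5 + 2·2 = 14.5; e = 14.1 − 14.5 = -0.4
d=5: ŷ = 10.5 + 2·5 = 20.5; e = 17.7 − 20.5 = -2.8
d=7: ŷ = 10.5 + 2·7 = 24.5; e = 25.5 − 24.5 = 1
d=9: ŷ = 10.5 + 2·9 = 28.5; e = 28.1 − 28.5 = -0.4
d=10: ŷ = 10.5 + 2·10 = 30.5; e = 31.6 − 30.5 = 1.1
d=13: ŷ = 10.5 + 2·13 = 36.5; e = 36.3 − 36.5 = -0.2
d=14: ŷ = 10.5 + 2·14 = 38.5; e = 38.6 − 38.5 = 0.1
SSE = 2.56 + 0.16 + 7.84 + 1 + 0.16 + 1.21 + 0.04 + 0.01 = 12.98
s = √(12.98/6) = √2.16333 ≈ 1.47

s = 1.47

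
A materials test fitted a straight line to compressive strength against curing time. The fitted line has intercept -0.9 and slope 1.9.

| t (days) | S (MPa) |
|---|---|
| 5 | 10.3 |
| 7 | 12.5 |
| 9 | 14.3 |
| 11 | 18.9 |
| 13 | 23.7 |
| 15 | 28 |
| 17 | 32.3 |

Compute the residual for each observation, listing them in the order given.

1.7, 0.1, -1.9, -1.1, -0.1, 0.4, 0.9

t=5: Ŝ = -0.9 + 1.9·5 = 8.6; e = 10.3 − 8.6 = 1.7
t=7: Ŝ = -0.9 + 1.9·7 = 12.4; e = 12.5 − 12.4 = 0.1
t=9: Ŝ = -0.9 + 1.9·9 = 16.2; e = 14.3 − 16.2 = -1.9
t=11: Ŝ = -0.9 + 1.9·11 = 20; e = 18.9 − 20 = -1.1
t=13: Ŝ = -0.9 + 1.9·13 = 23.8; e = 23.7 − 23.8 = -0.1
t=15: Ŝ = -0.9 + 1.9·15 = 27.6; e = 28 − 27.6 = 0.4
t=17: Ŝ = -0.9 + 1.9·17 = 31.4; e = 32.3 − 31.4 = 0.9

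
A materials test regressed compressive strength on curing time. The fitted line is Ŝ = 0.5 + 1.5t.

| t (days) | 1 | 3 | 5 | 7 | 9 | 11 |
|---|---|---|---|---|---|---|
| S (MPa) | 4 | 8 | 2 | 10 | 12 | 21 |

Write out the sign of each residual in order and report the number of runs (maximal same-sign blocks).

3 runs

t=1: Ŝ = 0.5 + 1.5·1 = 2; e = 4 − 2 = 2
t=3: Ŝ = 0.5 + 1.5·3 = 5; e = 8 − 5 = 3
t=5: Ŝ = 0.5 + 1.5·5 = 8; e = 2 − 8 = -6
t=7: Ŝ = 0.5 + 1.5·7 = 11; e = 10 − 11 = -1
t=9: Ŝ = 0.5 + 1.5·9 = 14; e = 12 − 14 = -2
t=11: Ŝ = 0.5 + 1.5·11 = 17; e = 21 − 17 = 4
Signs: + + − − − +
Runs: +×2, −×3, +×1 → 3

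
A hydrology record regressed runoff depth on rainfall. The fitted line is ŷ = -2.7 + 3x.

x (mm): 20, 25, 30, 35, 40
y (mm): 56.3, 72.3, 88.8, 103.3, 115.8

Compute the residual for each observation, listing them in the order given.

x=20: ŷ = -2.7 + 3·20 = 57.3; r = 56.3 − 57.3 = -1
x=25: ŷ = -2.7 + 3·25 = 72.3; r = 72.3 − 72.3 = 0
x=30: ŷ = -2.7 + 3·30 = 87.3; r = 88.8 − 87.3 = 1.5
x=35: ŷ = -2.7 + 3·35 = 102.3; r = 103.3 − 102.3 = 1
x=40: ŷ = -2.7 + 3·40 = 117.3; r = 115.8 − 117.3 = -1.5

-1, 0, 1.5, 1, -1.5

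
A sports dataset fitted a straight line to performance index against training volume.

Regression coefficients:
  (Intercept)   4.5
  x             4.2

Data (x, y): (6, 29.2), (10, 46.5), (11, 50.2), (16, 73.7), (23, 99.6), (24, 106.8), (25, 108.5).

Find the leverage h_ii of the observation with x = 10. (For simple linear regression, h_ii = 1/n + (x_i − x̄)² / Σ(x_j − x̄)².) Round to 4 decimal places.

x̄ = (6 + 10 + 11 + 16 + 23 + 24 + 25)/7 = 16.4286
Σ(x − x̄)² = 108.755 + 41.3265 + 29.4694 + 0.183673 + 43.1837 + 57.3265 + 73.4694 = 353.714
h = 1/7 + (-6.42857)²/353.714 = 0.142857 + 0.116836 = 0.2597

h = 0.2597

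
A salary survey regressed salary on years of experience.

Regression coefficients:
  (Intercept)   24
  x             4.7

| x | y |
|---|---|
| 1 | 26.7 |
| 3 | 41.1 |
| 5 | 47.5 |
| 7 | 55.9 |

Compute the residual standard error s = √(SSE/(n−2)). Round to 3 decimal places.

x=1: ŷ = 24 + 4.7·1 = 28.7; e = 26.7 − 28.7 = -2
x=3: ŷ = 24 + 4.7·3 = 38.1; e = 41.1 − 38.1 = 3
x=5: ŷ = 24 + 4.7·5 = 47.5; e = 47.5 − 47.5 = 0
x=7: ŷ = 24 + 4.7·7 = 56.9; e = 55.9 − 56.9 = -1
SSE = 4 + 9 + 0 + 1 = 14
s = √(14/2) = √7 ≈ 2.646

s = 2.646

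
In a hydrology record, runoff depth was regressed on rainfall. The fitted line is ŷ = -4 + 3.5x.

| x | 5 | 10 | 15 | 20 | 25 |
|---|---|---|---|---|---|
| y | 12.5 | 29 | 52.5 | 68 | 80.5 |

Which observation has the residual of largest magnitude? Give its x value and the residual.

x = 15, e = 4

x=5: ŷ = -4 + 3.5·5 = 13.5; e = 12.5 − 13.5 = -1
x=10: ŷ = -4 + 3.5·10 = 31; e = 29 − 31 = -2
x=15: ŷ = -4 + 3.5·15 = 48.5; e = 52.5 − 48.5 = 4
x=20: ŷ = -4 + 3.5·20 = 66; e = 68 − 66 = 2
x=25: ŷ = -4 + 3.5·25 = 83.5; e = 80.5 − 83.5 = -3
Largest |e| is 4 at x = 15, residual 4.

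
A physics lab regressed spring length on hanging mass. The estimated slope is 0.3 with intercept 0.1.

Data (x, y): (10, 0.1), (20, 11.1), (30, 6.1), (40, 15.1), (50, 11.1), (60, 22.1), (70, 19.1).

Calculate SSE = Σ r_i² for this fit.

x=10: ŷ = 0.1 + 0.3·10 = 3.1; r = 0.1 − 3.1 = -3
x=20: ŷ = 0.1 + 0.3·20 = 6.1; r = 11.1 − 6.1 = 5
x=30: ŷ = 0.1 + 0.3·30 = 9.1; r = 6.1 − 9.1 = -3
x=40: ŷ = 0.1 + 0.3·40 = 12.1; r = 15.1 − 12.1 = 3
x=50: ŷ = 0.1 + 0.3·50 = 15.1; r = 11.1 − 15.1 = -4
x=60: ŷ = 0.1 + 0.3·60 = 18.1; r = 22.1 − 18.1 = 4
x=70: ŷ = 0.1 + 0.3·70 = 21.1; r = 19.1 − 21.1 = -2
SSE = 9 + 25 + 9 + 9 + 16 + 16 + 4 = 88

SSE = 88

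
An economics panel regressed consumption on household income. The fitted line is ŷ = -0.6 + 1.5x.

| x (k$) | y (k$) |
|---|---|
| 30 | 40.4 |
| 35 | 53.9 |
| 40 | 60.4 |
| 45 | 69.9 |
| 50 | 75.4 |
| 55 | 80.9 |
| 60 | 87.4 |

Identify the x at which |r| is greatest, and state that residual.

x = 30, r = -4

x=30: ŷ = -0.6 + 1.5·30 = 44.4; r = 40.4 − 44.4 = -4
x=35: ŷ = -0.6 + 1.5·35 = 51.9; r = 53.9 − 51.9 = 2
x=40: ŷ = -0.6 + 1.5·40 = 59.4; r = 60.4 − 59.4 = 1
x=45: ŷ = -0.6 + 1.5·45 = 66.9; r = 69.9 − 66.9 = 3
x=50: ŷ = -0.6 + 1.5·50 = 74.4; r = 75.4 − 74.4 = 1
x=55: ŷ = -0.6 + 1.5·55 = 81.9; r = 80.9 − 81.9 = -1
x=60: ŷ = -0.6 + 1.5·60 = 89.4; r = 87.4 − 89.4 = -2
Largest |r| is 4 at x = 30, residual -4.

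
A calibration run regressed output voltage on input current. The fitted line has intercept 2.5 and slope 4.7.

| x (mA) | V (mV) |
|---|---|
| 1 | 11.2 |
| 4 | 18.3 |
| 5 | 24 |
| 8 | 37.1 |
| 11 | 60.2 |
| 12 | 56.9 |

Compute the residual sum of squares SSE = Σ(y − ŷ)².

x=1: V̂ = 2.5 + 4.7·1 = 7.2; e = 11.2 − 7.2 = 4
x=4: V̂ = 2.5 + 4.7·4 = 21.3; e = 18.3 − 21.3 = -3
x=5: V̂ = 2.5 + 4.7·5 = 26; e = 24 − 26 = -2
x=8: V̂ = 2.5 + 4.7·8 = 40.1; e = 37.1 − 40.1 = -3
x=11: V̂ = 2.5 + 4.7·11 = 54.2; e = 60.2 − 54.2 = 6
x=12: V̂ = 2.5 + 4.7·12 = 58.9; e = 56.9 − 58.9 = -2
SSE = 16 + 9 + 4 + 9 + 36 + 4 = 78

SSE = 78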